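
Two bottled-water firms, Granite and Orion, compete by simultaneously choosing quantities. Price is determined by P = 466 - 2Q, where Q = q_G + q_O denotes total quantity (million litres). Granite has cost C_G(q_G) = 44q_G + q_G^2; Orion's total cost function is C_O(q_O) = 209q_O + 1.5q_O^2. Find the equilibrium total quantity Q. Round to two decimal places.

82.58

Granite's profit: π_G = (466 - 2Q)q_G - (44q_G + q_G²). Setting ∂π_G/∂q_G = 0: 422 - 6q_G - 2(q_O) = 0.
Orion's first-order condition: 257 - 7q_O - 2(q_G) = 0.
Best responses: q_G = (422 - 2q_O)/6, q_O = (257 - 2q_G)/7.
Substituting one into the other gives q_G = 1220/19 and q_O = 349/19.
Total output Q = 1220/19 + 349/19 = 1569/19.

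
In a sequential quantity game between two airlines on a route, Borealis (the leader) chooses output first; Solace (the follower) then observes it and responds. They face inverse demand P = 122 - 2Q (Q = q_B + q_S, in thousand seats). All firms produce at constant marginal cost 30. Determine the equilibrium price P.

53

Solve by backward induction. Given q_B, the follower Solace maximises π_S = (122 - 2q_B - 2q_S)q_S - 30q_S.
Setting the follower's marginal profit to zero, 92 - 2q_B - 4q_S = 0, i.e. q_S = (92 - 2q_B)/4.
The leader anticipates this reaction. Substituting into P = 122 - 2Q gives P = 76 - q_B, so π_B = (76 - q_B)q_B - 30q_B.
Leader FOC: 46 - 2q_B = 0, so q_B = 23.
Then q_S = (92 - 2·23)/4 = 23/2.
Total output Q = 69/2, so price P = 122 - 2·(69/2) = 53.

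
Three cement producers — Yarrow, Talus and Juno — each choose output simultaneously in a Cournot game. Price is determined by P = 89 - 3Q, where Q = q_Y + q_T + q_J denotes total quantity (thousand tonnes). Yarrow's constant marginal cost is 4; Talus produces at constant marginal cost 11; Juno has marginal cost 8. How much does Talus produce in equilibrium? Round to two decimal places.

Yarrow's profit: π_Y = (89 - 3Q)q_Y - (4q_Y). Setting ∂π_Y/∂q_Y = 0: 85 - 6q_Y - 3(q_T + q_J) = 0.
Talus's profit: π_T = (89 - 3Q)q_T - (11q_T). Setting ∂π_T/∂q_T = 0: 78 - 6q_T - 3(q_Y + q_J) = 0.
Juno's first-order condition: 81 - 6q_J - 3(q_Y + q_T) = 0.
Adding the 3 first-order conditions: 244 − 12Q = 0, so Q = 61/3.
Back-substituting: q_Y = (85 − 61)/3 = 8, q_T = (78 − 61)/3 = 17/3, q_J = (81 − 61)/3 = 20/3.

5.67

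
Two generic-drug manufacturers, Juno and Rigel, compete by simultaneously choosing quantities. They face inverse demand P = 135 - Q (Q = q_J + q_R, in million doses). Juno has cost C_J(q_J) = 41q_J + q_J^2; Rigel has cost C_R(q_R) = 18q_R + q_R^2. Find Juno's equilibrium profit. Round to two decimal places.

Juno's profit: π_J = (135 - Q)q_J - (41q_J + q_J²). Setting ∂π_J/∂q_J = 0: 94 - 4q_J - (q_R) = 0.
Rigel's first-order condition: 117 - 4q_R - (q_J) = 0.
Best responses: q_J = (94 - q_R)/4, q_R = (117 - q_J)/4.
Substituting one into the other gives q_J = 259/15 and q_R = 374/15.
Price P = 135 - 211/5 = 464/5.
Juno's profit: (464/5)·(259/15) - 41·(259/15) - (259/15)² = 596.2756.

596.28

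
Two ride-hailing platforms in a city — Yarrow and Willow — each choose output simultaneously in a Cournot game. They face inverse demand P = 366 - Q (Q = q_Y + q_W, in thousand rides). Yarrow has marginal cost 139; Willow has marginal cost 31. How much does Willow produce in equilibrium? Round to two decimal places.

Yarrow's profit: π_Y = (366 - Q)q_Y - (139q_Y). Setting ∂π_Y/∂q_Y = 0: 227 - 2q_Y - (q_W) = 0.
Willow's profit: π_W = (366 - Q)q_W - (31q_W). Setting ∂π_W/∂q_W = 0: 335 - 2q_W - (q_Y) = 0.
So q_Y = (227 - q_W)/2 and q_W = (335 - q_Y)/2.
Solving the pair: q_Y = 119/3, q_W = 443/3.

147.67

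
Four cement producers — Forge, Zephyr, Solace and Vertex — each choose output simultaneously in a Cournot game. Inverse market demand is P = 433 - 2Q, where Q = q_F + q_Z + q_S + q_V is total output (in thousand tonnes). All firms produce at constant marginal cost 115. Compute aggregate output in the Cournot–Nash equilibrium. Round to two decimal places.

Each firm earns π_i = (433 - 2Q)q_i - 115q_i.
Setting ∂π_i/∂q_i = 0 with rivals' quantities fixed: 318 - 4q_i - 2·Σ_{j≠i} q_j = 0.
By symmetry each firm produces the same amount; substituting Σ_{j≠i} q_j = 3q_i yields q_i = 318/10 = 159/5.
Total output Q = 159/5 + 159/5 + 159/5 + 159/5 = 636/5.

127.20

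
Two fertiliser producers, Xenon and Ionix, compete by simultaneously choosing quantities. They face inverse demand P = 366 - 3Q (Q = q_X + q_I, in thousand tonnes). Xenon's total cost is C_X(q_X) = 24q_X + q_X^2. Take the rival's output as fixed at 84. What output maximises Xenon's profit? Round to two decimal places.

11.25

With the rival's output fixed at 84, Xenon's profit is π_X = (366 - 3·84 - 3q_X)q_X - (24q_X + q_X²) = (114 - 3q_X)q_X - (24q_X + q_X²).
∂π_X/∂q_X = 90 - 8q_X = 0, so q_X = 45/4.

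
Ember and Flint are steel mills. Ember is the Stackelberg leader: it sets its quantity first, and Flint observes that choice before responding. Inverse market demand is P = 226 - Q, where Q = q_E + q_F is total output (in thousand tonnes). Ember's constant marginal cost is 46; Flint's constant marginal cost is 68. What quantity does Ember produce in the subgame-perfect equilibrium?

The follower Flint best-responds to any q_E: π_F = (226 - Q)q_F - 68q_F.
Follower FOC: 158 - q_E - 2q_F = 0, so q_F(q_E) = (158 - q_E)/2.
The leader anticipates this reaction. Substituting into P = 226 - Q gives P = 147 - (1/2)q_E, so π_E = (147 - (1/2)q_E)q_E - 46q_E.
Leader FOC: 101 - q_E = 0, so q_E = 101.
Then q_F = (158 - 101)/2 = 57/2.

101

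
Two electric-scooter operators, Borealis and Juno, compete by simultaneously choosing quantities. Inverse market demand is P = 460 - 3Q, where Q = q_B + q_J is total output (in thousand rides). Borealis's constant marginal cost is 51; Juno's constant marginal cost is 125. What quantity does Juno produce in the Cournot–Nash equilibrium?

29

Borealis's profit: π_B = (460 - 3Q)q_B - (51q_B). Setting ∂π_B/∂q_B = 0: 409 - 6q_B - 3(q_J) = 0.
Juno's profit: π_J = (460 - 3Q)q_J - (125q_J). Setting ∂π_J/∂q_J = 0: 335 - 6q_J - 3(q_B) = 0.
Rearranging gives the reaction functions q_B = (409 - 3q_J)/6 and q_J = (335 - 3q_B)/6.
Substituting one into the other gives q_B = 161/3 and q_J = 29.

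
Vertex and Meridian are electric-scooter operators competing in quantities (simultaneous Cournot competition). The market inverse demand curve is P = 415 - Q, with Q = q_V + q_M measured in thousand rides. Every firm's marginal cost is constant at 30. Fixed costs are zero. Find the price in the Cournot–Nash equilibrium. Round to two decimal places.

158.33

Each firm earns π_i = (415 - Q)q_i - 30q_i.
First-order condition (treating rivals' output as given): 385 - 2q_i - q_j = 0.
With identical firms every q_j equals q_i, so q_j = q_i and 385 = 3q_i, giving q_i = 385/3.
Total output Q = 770/3, so price P = 415 - 770/3 = 475/3.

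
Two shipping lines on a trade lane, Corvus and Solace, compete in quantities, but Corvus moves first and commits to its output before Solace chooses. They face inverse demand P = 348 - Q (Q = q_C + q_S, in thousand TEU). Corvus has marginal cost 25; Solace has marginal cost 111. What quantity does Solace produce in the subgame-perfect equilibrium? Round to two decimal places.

16.25

Solve by backward induction. Given q_C, the follower Solace maximises π_S = (348 - q_C - q_S)q_S - 111q_S.
Follower FOC: 237 - q_C - 2q_S = 0, so q_S(q_C) = (237 - q_C)/2.
Corvus substitutes q_S(q_C) into its own profit: π_C = q_C(348 - q_C - (237 - q_C)/2) - 25q_C = (459/2 - (1/2)q_C)q_C - 25q_C.
Leader FOC: 409/2 - q_C = 0, so q_C = 409/2.
Then q_S = (237 - 409/2)/2 = 65/4.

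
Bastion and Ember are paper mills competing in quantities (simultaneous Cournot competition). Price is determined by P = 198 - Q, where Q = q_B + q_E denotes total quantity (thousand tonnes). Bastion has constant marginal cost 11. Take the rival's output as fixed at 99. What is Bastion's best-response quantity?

With the rival's output fixed at 99, Bastion's profit is π_B = (198 - 99 - q_B)q_B - (11q_B) = (99 - q_B)q_B - (11q_B).
∂π_B/∂q_B = 88 - 2q_B = 0, so q_B = 44.

44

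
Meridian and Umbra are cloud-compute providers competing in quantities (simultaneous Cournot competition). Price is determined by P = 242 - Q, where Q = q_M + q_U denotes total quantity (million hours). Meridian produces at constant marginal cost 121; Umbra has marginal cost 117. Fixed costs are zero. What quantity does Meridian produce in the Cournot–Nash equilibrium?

39

Meridian's profit: π_M = (242 - Q)q_M - (121q_M). Setting ∂π_M/∂q_M = 0: 121 - 2q_M - (q_U) = 0.
Umbra's profit: π_U = (242 - Q)q_U - (117q_U). Setting ∂π_U/∂q_U = 0: 125 - 2q_U - (q_M) = 0.
So q_M = (121 - q_U)/2 and q_U = (125 - q_M)/2.
Solving the pair: q_M = 39, q_U = 43.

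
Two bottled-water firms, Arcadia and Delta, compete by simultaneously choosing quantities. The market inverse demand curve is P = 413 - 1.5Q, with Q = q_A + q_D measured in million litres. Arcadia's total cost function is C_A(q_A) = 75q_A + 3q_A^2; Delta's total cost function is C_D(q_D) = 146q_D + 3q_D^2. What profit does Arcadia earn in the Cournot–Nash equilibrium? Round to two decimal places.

Arcadia's profit: π_A = (413 - 1.5Q)q_A - (75q_A + 3q_A²). Setting ∂π_A/∂q_A = 0: 338 - 9q_A - (3/2)(q_D) = 0.
Delta's first-order condition: 267 - 9q_D - (3/2)(q_A) = 0.
Rearranging gives the reaction functions q_A = (338 - (3/2)q_D)/9 and q_D = (267 - (3/2)q_A)/9.
Substituting one into the other gives q_A = 1174/35 and q_D = 24.0762.
Price P = 413 - (3/2)·(1210/21) = 326.5714.
Arcadia's profit: 326.5714·(1174/35) - 75·(1174/35) - 3(1174/35)² = 5063.0547.

5063.05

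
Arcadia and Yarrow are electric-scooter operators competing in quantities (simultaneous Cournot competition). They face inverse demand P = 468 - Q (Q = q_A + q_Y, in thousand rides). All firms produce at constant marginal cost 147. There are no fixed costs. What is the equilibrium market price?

Each firm earns π_i = (468 - Q)q_i - 147q_i.
Setting ∂π_i/∂q_i = 0 with rivals' quantities fixed: 321 - 2q_i - q_j = 0.
By symmetry each firm produces the same amount; substituting q_j = q_i yields q_i = 321/3 = 107.
Total output Q = 214, so price P = 468 - 214 = 254.

254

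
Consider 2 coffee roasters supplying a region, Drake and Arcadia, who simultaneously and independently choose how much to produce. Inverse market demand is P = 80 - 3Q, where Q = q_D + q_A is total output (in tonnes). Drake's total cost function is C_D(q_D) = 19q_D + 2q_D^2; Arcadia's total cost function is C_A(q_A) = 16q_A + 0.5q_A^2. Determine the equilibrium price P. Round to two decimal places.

45.97

Drake's profit: π_D = (80 - 3Q)q_D - (19q_D + 2q_D²). Setting ∂π_D/∂q_D = 0: 61 - 10q_D - 3(q_A) = 0.
Arcadia's first-order condition: 64 - 7q_A - 3(q_D) = 0.
Rearranging gives the reaction functions q_D = (61 - 3q_A)/10 and q_A = (64 - 3q_D)/7.
Substituting one into the other gives q_D = 235/61 and q_A = 457/61.
Total output Q = 692/61, so price P = 80 - 3·(692/61) = 45.9672.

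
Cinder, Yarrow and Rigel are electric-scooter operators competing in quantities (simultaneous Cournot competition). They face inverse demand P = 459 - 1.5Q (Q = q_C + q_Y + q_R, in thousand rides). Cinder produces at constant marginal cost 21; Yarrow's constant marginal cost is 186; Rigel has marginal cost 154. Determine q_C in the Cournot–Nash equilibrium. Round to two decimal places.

122.67

Cinder's profit: π_C = (459 - 1.5Q)q_C - (21q_C). Setting ∂π_C/∂q_C = 0: 438 - 3q_C - (3/2)(q_Y + q_R) = 0.
Yarrow's profit: π_Y = (459 - 1.5Q)q_Y - (186q_Y). Setting ∂π_Y/∂q_Y = 0: 273 - 3q_Y - (3/2)(q_C + q_R) = 0.
Rigel's first-order condition: 305 - 3q_R - (3/2)(q_C + q_Y) = 0.
Adding the 3 conditions: 1016 − 3Q − 3Q = 0, i.e. Q = 508/3.
Back-substituting: q_C = (438 − 254)/(3/2) = 368/3, q_Y = (273 − 254)/(3/2) = 38/3, q_R = (305 − 254)/(3/2) = 34.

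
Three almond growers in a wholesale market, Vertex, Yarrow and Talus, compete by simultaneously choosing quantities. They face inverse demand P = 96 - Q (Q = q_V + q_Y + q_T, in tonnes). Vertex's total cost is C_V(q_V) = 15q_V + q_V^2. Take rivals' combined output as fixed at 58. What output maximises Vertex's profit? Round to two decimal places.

5.75

With rivals' combined output fixed at 58, Vertex's profit is π_V = (96 - 58 - q_V)q_V - (15q_V + q_V²) = (38 - q_V)q_V - (15q_V + q_V²).
∂π_V/∂q_V = 23 - 4q_V = 0, so q_V = 23/4.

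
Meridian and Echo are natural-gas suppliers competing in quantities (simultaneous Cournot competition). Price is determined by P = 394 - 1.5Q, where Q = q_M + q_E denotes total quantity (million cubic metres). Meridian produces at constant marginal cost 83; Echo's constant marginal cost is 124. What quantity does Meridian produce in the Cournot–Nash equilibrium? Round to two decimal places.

Meridian's profit: π_M = (394 - 1.5Q)q_M - (83q_M). Setting ∂π_M/∂q_M = 0: 311 - 3q_M - (3/2)(q_E) = 0.
Echo's first-order condition: 270 - 3q_E - (3/2)(q_M) = 0.
Rearranging gives the reaction functions q_M = (311 - (3/2)q_E)/3 and q_E = (270 - (3/2)q_M)/3.
Substituting one into the other gives q_M = 704/9 and q_E = 458/9.

78.22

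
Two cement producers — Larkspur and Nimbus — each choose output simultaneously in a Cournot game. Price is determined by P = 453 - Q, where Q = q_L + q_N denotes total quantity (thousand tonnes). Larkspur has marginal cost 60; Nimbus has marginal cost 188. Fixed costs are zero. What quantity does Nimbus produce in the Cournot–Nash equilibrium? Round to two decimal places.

45.67

Larkspur's profit: π_L = (453 - Q)q_L - (60q_L). Setting ∂π_L/∂q_L = 0: 393 - 2q_L - (q_N) = 0.
Nimbus's profit: π_N = (453 - Q)q_N - (188q_N). Setting ∂π_N/∂q_N = 0: 265 - 2q_N - (q_L) = 0.
Best responses: q_L = (393 - q_N)/2, q_N = (265 - q_L)/2.
Solving the pair: q_L = 521/3, q_N = 137/3.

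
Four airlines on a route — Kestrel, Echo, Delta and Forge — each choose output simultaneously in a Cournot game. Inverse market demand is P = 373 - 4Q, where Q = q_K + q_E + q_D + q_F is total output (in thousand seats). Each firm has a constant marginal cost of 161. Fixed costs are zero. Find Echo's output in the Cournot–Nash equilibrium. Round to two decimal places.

A representative firm's profit is π_i = q_i(373 - 4Q) - 161q_i.
First-order condition (treating rivals' output as given): 212 - 8q_i - 4·Σ_{j≠i} q_j = 0.
By symmetry each firm produces the same amount; substituting Σ_{j≠i} q_j = 3q_i yields q_i = 212/20 = 53/5.

10.60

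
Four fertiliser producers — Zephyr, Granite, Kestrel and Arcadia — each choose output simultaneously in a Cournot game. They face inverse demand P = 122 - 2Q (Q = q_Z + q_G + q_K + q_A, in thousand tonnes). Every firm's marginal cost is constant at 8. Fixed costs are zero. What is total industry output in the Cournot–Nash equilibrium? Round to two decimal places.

A representative firm's profit is π_i = q_i(122 - 2Q) - 8q_i.
First-order condition (treating rivals' output as given): 114 - 4q_i - 2·Σ_{j≠i} q_j = 0.
By symmetry each firm produces the same amount; substituting Σ_{j≠i} q_j = 3q_i yields q_i = 114/10 = 57/5.
Total output Q = 57/5 + 57/5 + 57/5 + 57/5 = 228/5.

45.60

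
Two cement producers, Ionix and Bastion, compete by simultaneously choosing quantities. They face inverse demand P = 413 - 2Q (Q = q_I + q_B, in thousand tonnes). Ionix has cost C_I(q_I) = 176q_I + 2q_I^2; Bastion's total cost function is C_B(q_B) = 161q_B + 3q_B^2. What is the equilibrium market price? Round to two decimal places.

323.32

Ionix's profit: π_I = (413 - 2Q)q_I - (176q_I + 2q_I²). Setting ∂π_I/∂q_I = 0: 237 - 8q_I - 2(q_B) = 0.
Bastion's profit: π_B = (413 - 2Q)q_B - (161q_B + 3q_B²). Setting ∂π_B/∂q_B = 0: 252 - 10q_B - 2(q_I) = 0.
Best responses: q_I = (237 - 2q_B)/8, q_B = (252 - 2q_I)/10.
Substituting one into the other gives q_I = 933/38 and q_B = 771/38.
Total output Q = 852/19, so price P = 413 - 2·(852/19) = 323.3158.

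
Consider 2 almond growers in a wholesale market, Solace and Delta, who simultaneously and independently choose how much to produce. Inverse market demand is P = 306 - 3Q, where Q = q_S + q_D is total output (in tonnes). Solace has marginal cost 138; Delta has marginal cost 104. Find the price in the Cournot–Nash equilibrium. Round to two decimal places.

Solace's profit: π_S = (306 - 3Q)q_S - (138q_S). Setting ∂π_S/∂q_S = 0: 168 - 6q_S - 3(q_D) = 0.
Delta's first-order condition: 202 - 6q_D - 3(q_S) = 0.
So q_S = (168 - 3q_D)/6 and q_D = (202 - 3q_S)/6.
Solving the pair: q_S = 134/9, q_D = 236/9.
Total output Q = 370/9, so price P = 306 - 3·(370/9) = 548/3.

182.67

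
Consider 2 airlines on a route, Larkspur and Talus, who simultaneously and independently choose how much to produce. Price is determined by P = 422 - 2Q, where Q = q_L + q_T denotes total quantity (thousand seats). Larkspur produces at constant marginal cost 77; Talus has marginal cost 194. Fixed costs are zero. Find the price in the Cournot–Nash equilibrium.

231

Larkspur's profit: π_L = (422 - 2Q)q_L - (77q_L). Setting ∂π_L/∂q_L = 0: 345 - 4q_L - 2(q_T) = 0.
Talus's first-order condition: 228 - 4q_T - 2(q_L) = 0.
Best responses: q_L = (345 - 2q_T)/4, q_T = (228 - 2q_L)/4.
Substituting one into the other gives q_L = 77 and q_T = 37/2.
Total output Q = 191/2, so price P = 422 - 2·(191/2) = 231.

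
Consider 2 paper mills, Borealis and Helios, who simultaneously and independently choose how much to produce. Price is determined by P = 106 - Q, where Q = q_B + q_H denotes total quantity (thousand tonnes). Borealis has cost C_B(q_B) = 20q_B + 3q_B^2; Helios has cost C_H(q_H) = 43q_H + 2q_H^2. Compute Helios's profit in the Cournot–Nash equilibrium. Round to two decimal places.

Borealis's profit: π_B = (106 - Q)q_B - (20q_B + 3q_B²). Setting ∂π_B/∂q_B = 0: 86 - 8q_B - (q_H) = 0.
Helios's profit: π_H = (106 - Q)q_H - (43q_H + 2q_H²). Setting ∂π_H/∂q_H = 0: 63 - 6q_H - (q_B) = 0.
So q_B = (86 - q_H)/8 and q_H = (63 - q_B)/6.
Solving the pair: q_B = 453/47, q_H = 418/47.
Price P = 106 - 871/47 = 87.4681.
Helios's profit: 87.4681·(418/47) - 43·(418/47) - 2(418/47)² = 237.2893.

237.29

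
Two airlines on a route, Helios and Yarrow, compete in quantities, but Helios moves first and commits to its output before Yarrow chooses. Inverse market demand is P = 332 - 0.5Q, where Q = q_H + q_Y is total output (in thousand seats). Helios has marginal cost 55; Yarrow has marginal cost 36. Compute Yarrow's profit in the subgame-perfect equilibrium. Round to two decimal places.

Solve by backward induction. Given q_H, the follower Yarrow maximises π_Y = (332 - (1/2)q_H - (1/2)q_Y)q_Y - 36q_Y.
Setting the follower's marginal profit to zero, 296 - (1/2)q_H - q_Y = 0, i.e. q_Y = (296 - (1/2)q_H).
The leader anticipates this reaction. Substituting into P = 332 - 0.5Q gives P = 184 - (1/4)q_H, so π_H = (184 - (1/4)q_H)q_H - 55q_H.
Leader FOC: 129 - (1/2)q_H = 0, so q_H = 258.
Then q_Y = (296 - (1/2)·258) = 167.
Price P = 332 - (1/2)·425 = 239/2.
Yarrow's profit: (239/2 - 36)·167 = 13944.5000.

13944.50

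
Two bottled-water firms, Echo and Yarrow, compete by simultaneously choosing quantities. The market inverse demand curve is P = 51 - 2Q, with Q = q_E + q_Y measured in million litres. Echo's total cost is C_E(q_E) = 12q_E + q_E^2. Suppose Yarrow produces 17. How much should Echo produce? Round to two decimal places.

0.83

With the rival's output fixed at 17, Echo's profit is π_E = (51 - 2·17 - 2q_E)q_E - (12q_E + q_E²) = (17 - 2q_E)q_E - (12q_E + q_E²).
∂π_E/∂q_E = 5 - 6q_E = 0, so q_E = 5/6.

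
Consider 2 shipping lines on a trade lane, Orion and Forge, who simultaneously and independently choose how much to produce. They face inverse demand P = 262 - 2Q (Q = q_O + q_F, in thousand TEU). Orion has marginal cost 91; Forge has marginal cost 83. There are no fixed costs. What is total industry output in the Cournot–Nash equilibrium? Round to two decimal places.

Orion's profit: π_O = (262 - 2Q)q_O - (91q_O). Setting ∂π_O/∂q_O = 0: 171 - 4q_O - 2(q_F) = 0.
Forge's first-order condition: 179 - 4q_F - 2(q_O) = 0.
So q_O = (171 - 2q_F)/4 and q_F = (179 - 2q_O)/4.
Substituting one into the other gives q_O = 163/6 and q_F = 187/6.
Total output Q = 163/6 + 187/6 = 175/3.

58.33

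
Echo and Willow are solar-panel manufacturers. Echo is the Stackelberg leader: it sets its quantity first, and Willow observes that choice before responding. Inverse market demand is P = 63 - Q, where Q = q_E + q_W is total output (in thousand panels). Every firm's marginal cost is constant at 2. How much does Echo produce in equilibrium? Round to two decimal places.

30.50

Solve by backward induction. Given q_E, the follower Willow maximises π_W = (63 - q_E - q_W)q_W - 2q_W.
∂π_W/∂q_W = 61 - q_E - 2q_W = 0 gives the reaction function q_W = (61 - q_E)/2.
Echo substitutes q_W(q_E) into its own profit: π_E = q_E(63 - q_E - (61 - q_E)/2) - 2q_E = (65/2 - (1/2)q_E)q_E - 2q_E.
The leader's first-order condition 61/2 - q_E = 0 yields q_E = 61/2.
Then q_W = (61 - 61/2)/2 = 61/4.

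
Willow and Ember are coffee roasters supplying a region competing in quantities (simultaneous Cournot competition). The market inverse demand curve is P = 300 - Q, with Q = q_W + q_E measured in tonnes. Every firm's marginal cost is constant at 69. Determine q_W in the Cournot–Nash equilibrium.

77

A representative firm's profit is π_i = q_i(300 - Q) - 69q_i.
First-order condition (treating rivals' output as given): 231 - 2q_i - q_j = 0.
With identical firms every q_j equals q_i, so q_j = q_i and 231 = 3q_i, giving q_i = 77.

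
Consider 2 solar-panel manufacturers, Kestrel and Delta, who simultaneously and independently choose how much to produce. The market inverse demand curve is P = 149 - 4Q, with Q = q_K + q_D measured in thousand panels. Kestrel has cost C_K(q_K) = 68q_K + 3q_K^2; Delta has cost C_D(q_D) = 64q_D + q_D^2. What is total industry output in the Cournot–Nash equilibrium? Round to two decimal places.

Kestrel's profit: π_K = (149 - 4Q)q_K - (68q_K + 3q_K²). Setting ∂π_K/∂q_K = 0: 81 - 14q_K - 4(q_D) = 0.
Delta's first-order condition: 85 - 10q_D - 4(q_K) = 0.
So q_K = (81 - 4q_D)/14 and q_D = (85 - 4q_K)/10.
Substituting one into the other gives q_K = 235/62 and q_D = 433/62.
Total output Q = 235/62 + 433/62 = 334/31.

10.77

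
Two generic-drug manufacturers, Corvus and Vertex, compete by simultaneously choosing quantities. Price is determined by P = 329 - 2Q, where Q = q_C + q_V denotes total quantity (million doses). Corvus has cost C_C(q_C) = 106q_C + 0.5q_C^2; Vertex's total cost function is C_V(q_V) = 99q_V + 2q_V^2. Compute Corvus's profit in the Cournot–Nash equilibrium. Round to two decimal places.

Corvus's profit: π_C = (329 - 2Q)q_C - (106q_C + (1/2)q_C²). Setting ∂π_C/∂q_C = 0: 223 - 5q_C - 2(q_V) = 0.
Vertex's first-order condition: 230 - 8q_V - 2(q_C) = 0.
Best responses: q_C = (223 - 2q_V)/5, q_V = (230 - 2q_C)/8.
Solving the pair: q_C = 331/9, q_V = 176/9.
Price P = 329 - 2·(169/3) = 649/3.
Corvus's profit: (649/3)·(331/9) - 106·(331/9) - (1/2)(331/9)² = 3381.5123.

3381.51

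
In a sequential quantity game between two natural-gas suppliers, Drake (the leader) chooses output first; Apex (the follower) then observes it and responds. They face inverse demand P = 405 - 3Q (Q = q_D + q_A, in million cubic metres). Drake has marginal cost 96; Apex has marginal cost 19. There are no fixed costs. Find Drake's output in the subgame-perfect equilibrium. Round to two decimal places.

The follower Apex best-responds to any q_D: π_A = (405 - 3Q)q_A - 19q_A.
Follower FOC: 386 - 3q_D - 6q_A = 0, so q_A(q_D) = (386 - 3q_D)/6.
The leader anticipates this reaction. Substituting into P = 405 - 3Q gives P = 212 - (3/2)q_D, so π_D = (212 - (3/2)q_D)q_D - 96q_D.
The leader's first-order condition 116 - 3q_D = 0 yields q_D = 116/3.
Then q_A = (386 - 3·(116/3))/6 = 45.

38.67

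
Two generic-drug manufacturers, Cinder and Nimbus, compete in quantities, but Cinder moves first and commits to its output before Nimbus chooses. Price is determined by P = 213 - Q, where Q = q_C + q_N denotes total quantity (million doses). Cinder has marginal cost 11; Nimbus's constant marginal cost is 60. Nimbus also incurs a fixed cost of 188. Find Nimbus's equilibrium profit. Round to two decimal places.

Solve by backward induction. Given q_C, the follower Nimbus maximises π_N = (213 - q_C - q_N)q_N - 60q_N.
∂π_N/∂q_N = 153 - q_C - 2q_N = 0 gives the reaction function q_N = (153 - q_C)/2.
The leader anticipates this reaction. Substituting into P = 213 - Q gives P = 273/2 - (1/2)q_C, so π_C = (273/2 - (1/2)q_C)q_C - 11q_C.
Leader FOC: 251/2 - q_C = 0, so q_C = 251/2.
Then q_N = (153 - 251/2)/2 = 55/4.
Price P = 213 - 557/4 = 295/4.
Nimbus's profit: (295/4 - 60)·(55/4) - 188 = 17/16.

1.06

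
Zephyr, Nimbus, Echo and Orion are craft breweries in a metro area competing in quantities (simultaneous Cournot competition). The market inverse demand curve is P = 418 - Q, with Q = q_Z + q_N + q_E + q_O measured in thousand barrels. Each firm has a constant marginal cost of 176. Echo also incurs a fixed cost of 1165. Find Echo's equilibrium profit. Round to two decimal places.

Each firm earns π_i = (418 - Q)q_i - 176q_i.
Setting ∂π_i/∂q_i = 0 with rivals' quantities fixed: 242 - 2q_i - Σ_{j≠i} q_j = 0.
With identical firms every q_j equals q_i, so Σ_{j≠i} q_j = 3q_i and 242 = 5q_i, giving q_i = 242/5.
Price P = 418 - 968/5 = 1122/5.
Echo's profit: (1122/5 - 176)·(242/5) - 1165 = 1177.5600.

1177.56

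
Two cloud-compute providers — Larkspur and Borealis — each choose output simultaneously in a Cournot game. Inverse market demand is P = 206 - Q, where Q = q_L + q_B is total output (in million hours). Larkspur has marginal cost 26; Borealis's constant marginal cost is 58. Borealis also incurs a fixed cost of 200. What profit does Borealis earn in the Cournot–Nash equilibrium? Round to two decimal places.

1295.11

Larkspur's profit: π_L = (206 - Q)q_L - (26q_L). Setting ∂π_L/∂q_L = 0: 180 - 2q_L - (q_B) = 0.
Borealis's first-order condition: 148 - 2q_B - (q_L) = 0.
Rearranging gives the reaction functions q_L = (180 - q_B)/2 and q_B = (148 - q_L)/2.
Solving the pair: q_L = 212/3, q_B = 116/3.
Price P = 206 - 328/3 = 290/3.
Borealis's profit: (290/3 - 58)·(116/3) - 200 = 1295.1111.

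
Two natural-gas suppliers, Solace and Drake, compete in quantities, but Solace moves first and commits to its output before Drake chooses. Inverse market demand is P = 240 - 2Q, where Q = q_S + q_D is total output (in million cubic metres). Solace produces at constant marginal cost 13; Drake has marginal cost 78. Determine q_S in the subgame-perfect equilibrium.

73

The follower Drake best-responds to any q_S: π_D = (240 - 2Q)q_D - 78q_D.
Follower FOC: 162 - 2q_S - 4q_D = 0, so q_D(q_S) = (162 - 2q_S)/4.
Solace substitutes q_D(q_S) into its own profit: π_S = q_S(240 - 2q_S - (162 - 2q_S)/2) - 13q_S = (159 - q_S)q_S - 13q_S.
Maximising: ∂π_S/∂q_S = 146 - 2q_S = 0, giving q_S = 73.
Then q_D = (162 - 2·73)/4 = 4.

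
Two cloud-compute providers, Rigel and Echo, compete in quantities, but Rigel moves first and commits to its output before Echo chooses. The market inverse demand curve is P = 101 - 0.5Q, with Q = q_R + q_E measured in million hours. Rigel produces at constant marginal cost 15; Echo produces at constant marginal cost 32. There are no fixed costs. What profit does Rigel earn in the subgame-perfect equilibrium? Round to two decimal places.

2652.25

The follower Echo best-responds to any q_R: π_E = (101 - 0.5Q)q_E - 32q_E.
Follower FOC: 69 - (1/2)q_R - q_E = 0, so q_E(q_R) = (69 - (1/2)q_R).
Rigel substitutes q_E(q_R) into its own profit: π_R = q_R(101 - (1/2)q_R - (69 - (1/2)q_R)/2) - 15q_R = (133/2 - (1/4)q_R)q_R - 15q_R.
Leader FOC: 103/2 - (1/2)q_R = 0, so q_R = 103.
Then q_E = (69 - (1/2)·103) = 35/2.
Price P = 101 - (1/2)·(241/2) = 163/4.
Rigel's profit: (163/4 - 15)·103 = 2652.2500.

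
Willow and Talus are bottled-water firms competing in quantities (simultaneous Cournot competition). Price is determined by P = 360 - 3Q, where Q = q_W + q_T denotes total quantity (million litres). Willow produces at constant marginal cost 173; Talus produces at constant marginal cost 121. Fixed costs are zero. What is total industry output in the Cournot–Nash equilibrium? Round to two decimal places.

Willow's profit: π_W = (360 - 3Q)q_W - (173q_W). Setting ∂π_W/∂q_W = 0: 187 - 6q_W - 3(q_T) = 0.
Talus's first-order condition: 239 - 6q_T - 3(q_W) = 0.
Best responses: q_W = (187 - 3q_T)/6, q_T = (239 - 3q_W)/6.
Substituting one into the other gives q_W = 15 and q_T = 97/3.
Total output Q = 15 + 97/3 = 142/3.

47.33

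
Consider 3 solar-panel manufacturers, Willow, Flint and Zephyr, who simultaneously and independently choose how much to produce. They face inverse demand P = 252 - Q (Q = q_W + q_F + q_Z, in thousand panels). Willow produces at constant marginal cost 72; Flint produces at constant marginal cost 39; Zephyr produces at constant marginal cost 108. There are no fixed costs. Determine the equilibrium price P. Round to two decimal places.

Willow's profit: π_W = (252 - Q)q_W - (72q_W). Setting ∂π_W/∂q_W = 0: 180 - 2q_W - (q_F + q_Z) = 0.
Flint's profit: π_F = (252 - Q)q_F - (39q_F). Setting ∂π_F/∂q_F = 0: 213 - 2q_F - (q_W + q_Z) = 0.
Zephyr's first-order condition: 144 - 2q_Z - (q_W + q_F) = 0.
Adding the 3 conditions: 537 − 2Q − 2Q = 0, i.e. Q = 537/4.
Back-substituting: q_W = (180 − 537/4) = 183/4, q_F = (213 − 537/4) = 315/4, q_Z = (144 − 537/4) = 39/4.
Total output Q = 537/4, so price P = 252 - 537/4 = 471/4.

117.75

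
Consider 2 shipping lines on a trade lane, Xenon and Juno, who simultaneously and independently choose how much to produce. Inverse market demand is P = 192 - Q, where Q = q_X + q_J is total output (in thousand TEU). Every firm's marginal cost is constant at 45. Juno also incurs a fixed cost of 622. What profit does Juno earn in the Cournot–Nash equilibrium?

1779

A representative firm's profit is π_i = q_i(192 - Q) - 45q_i.
Setting ∂π_i/∂q_i = 0 with rivals' quantities fixed: 147 - 2q_i - q_j = 0.
With identical firms every q_j equals q_i, so q_j = q_i and 147 = 3q_i, giving q_i = 49.
Price P = 192 - 98 = 94.
Juno's profit: (94 - 45)·49 - 622 = 1779.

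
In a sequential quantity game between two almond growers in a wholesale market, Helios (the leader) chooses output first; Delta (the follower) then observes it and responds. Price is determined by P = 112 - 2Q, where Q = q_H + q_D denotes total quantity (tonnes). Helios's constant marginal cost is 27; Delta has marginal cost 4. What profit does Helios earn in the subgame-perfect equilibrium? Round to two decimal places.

240.25

Solve by backward induction. Given q_H, the follower Delta maximises π_D = (112 - 2q_H - 2q_D)q_D - 4q_D.
∂π_D/∂q_D = 108 - 2q_H - 4q_D = 0 gives the reaction function q_D = (108 - 2q_H)/4.
Helios substitutes q_D(q_H) into its own profit: π_H = q_H(112 - 2q_H - (108 - 2q_H)/2) - 27q_H = (58 - q_H)q_H - 27q_H.
Maximising: ∂π_H/∂q_H = 31 - 2q_H = 0, giving q_H = 31/2.
Then q_D = (108 - 2·(31/2))/4 = 77/4.
Price P = 112 - 2·(139/4) = 85/2.
Helios's profit: (85/2 - 27)·(31/2) = 961/4.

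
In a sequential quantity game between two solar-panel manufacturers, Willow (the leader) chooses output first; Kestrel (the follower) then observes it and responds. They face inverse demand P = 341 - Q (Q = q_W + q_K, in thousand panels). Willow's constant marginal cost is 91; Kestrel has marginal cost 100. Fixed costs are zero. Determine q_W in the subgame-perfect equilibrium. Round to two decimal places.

129.50

Solve by backward induction. Given q_W, the follower Kestrel maximises π_K = (341 - q_W - q_K)q_K - 100q_K.
Follower FOC: 241 - q_W - 2q_K = 0, so q_K(q_W) = (241 - q_W)/2.
The leader anticipates this reaction. Substituting into P = 341 - Q gives P = 441/2 - (1/2)q_W, so π_W = (441/2 - (1/2)q_W)q_W - 91q_W.
The leader's first-order condition 259/2 - q_W = 0 yields q_W = 259/2.
Then q_K = (241 - 259/2)/2 = 223/4.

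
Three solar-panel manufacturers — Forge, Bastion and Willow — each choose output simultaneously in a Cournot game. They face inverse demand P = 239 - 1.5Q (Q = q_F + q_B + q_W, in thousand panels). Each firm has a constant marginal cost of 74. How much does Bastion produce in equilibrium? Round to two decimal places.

A representative firm's profit is π_i = q_i(239 - 1.5Q) - 74q_i.
Setting ∂π_i/∂q_i = 0 with rivals' quantities fixed: 165 - 3q_i - (3/2)·Σ_{j≠i} q_j = 0.
By symmetry each firm produces the same amount; substituting Σ_{j≠i} q_j = 2q_i yields q_i = 165/6 = 55/2.

27.50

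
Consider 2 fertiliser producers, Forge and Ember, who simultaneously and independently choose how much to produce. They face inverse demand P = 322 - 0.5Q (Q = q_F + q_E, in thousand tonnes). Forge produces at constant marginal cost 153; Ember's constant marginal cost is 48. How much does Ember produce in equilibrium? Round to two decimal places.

252.67

Forge's profit: π_F = (322 - 0.5Q)q_F - (153q_F). Setting ∂π_F/∂q_F = 0: 169 - q_F - (1/2)(q_E) = 0.
Ember's profit: π_E = (322 - 0.5Q)q_E - (48q_E). Setting ∂π_E/∂q_E = 0: 274 - q_E - (1/2)(q_F) = 0.
Rearranging gives the reaction functions q_F = (169 - (1/2)q_E) and q_E = (274 - (1/2)q_F).
Solving the pair: q_F = 128/3, q_E = 758/3.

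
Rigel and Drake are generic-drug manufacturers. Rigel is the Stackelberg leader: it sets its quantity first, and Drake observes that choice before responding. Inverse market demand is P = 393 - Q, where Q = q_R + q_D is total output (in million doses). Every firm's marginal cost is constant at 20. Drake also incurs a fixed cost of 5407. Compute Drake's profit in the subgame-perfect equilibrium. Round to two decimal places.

The follower Drake best-responds to any q_R: π_D = (393 - Q)q_D - 20q_D.
∂π_D/∂q_D = 373 - q_R - 2q_D = 0 gives the reaction function q_D = (373 - q_R)/2.
The leader anticipates this reaction. Substituting into P = 393 - Q gives P = 413/2 - (1/2)q_R, so π_R = (413/2 - (1/2)q_R)q_R - 20q_R.
Maximising: ∂π_R/∂q_R = 373/2 - q_R = 0, giving q_R = 373/2.
Then q_D = (373 - 373/2)/2 = 373/4.
Price P = 393 - 1119/4 = 453/4.
Drake's profit: (453/4 - 20)·(373/4) - 5407 = 3288.5625.

3288.56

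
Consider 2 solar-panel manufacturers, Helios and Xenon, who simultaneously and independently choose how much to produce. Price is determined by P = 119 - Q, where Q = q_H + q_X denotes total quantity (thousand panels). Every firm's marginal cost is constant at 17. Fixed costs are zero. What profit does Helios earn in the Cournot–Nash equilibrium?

A representative firm's profit is π_i = q_i(119 - Q) - 17q_i.
Setting ∂π_i/∂q_i = 0 with rivals' quantities fixed: 102 - 2q_i - q_j = 0.
With identical firms every q_j equals q_i, so q_j = q_i and 102 = 3q_i, giving q_i = 34.
Price P = 119 - 68 = 51.
Helios's profit: (51 - 17)·34 = 1156.

1156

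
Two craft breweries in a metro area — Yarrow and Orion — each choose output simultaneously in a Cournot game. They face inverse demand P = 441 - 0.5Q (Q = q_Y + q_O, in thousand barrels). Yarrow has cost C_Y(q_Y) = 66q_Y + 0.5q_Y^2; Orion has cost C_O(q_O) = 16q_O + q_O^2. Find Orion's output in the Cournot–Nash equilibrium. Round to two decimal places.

Yarrow's profit: π_Y = (441 - 0.5Q)q_Y - (66q_Y + (1/2)q_Y²). Setting ∂π_Y/∂q_Y = 0: 375 - 2q_Y - (1/2)(q_O) = 0.
Orion's first-order condition: 425 - 3q_O - (1/2)(q_Y) = 0.
Rearranging gives the reaction functions q_Y = (375 - (1/2)q_O)/2 and q_O = (425 - (1/2)q_Y)/3.
Solving the pair: q_Y = 158.6957, q_O = 115.2174.

115.22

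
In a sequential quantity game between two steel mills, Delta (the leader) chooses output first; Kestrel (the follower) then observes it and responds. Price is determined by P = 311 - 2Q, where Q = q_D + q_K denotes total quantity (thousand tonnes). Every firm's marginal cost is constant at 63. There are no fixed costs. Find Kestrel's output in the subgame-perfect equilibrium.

Solve by backward induction. Given q_D, the follower Kestrel maximises π_K = (311 - 2q_D - 2q_K)q_K - 63q_K.
Follower FOC: 248 - 2q_D - 4q_K = 0, so q_K(q_D) = (248 - 2q_D)/4.
Delta substitutes q_K(q_D) into its own profit: π_D = q_D(311 - 2q_D - (248 - 2q_D)/2) - 63q_D = (187 - q_D)q_D - 63q_D.
The leader's first-order condition 124 - 2q_D = 0 yields q_D = 62.
Then q_K = (248 - 2·62)/4 = 31.

31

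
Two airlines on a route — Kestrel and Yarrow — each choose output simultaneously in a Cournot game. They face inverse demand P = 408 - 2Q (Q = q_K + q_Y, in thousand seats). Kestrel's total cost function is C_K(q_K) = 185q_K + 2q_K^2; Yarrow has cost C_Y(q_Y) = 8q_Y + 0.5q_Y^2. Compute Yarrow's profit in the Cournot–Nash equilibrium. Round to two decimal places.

14630.63

Kestrel's profit: π_K = (408 - 2Q)q_K - (185q_K + 2q_K²). Setting ∂π_K/∂q_K = 0: 223 - 8q_K - 2(q_Y) = 0.
Yarrow's first-order condition: 400 - 5q_Y - 2(q_K) = 0.
Rearranging gives the reaction functions q_K = (223 - 2q_Y)/8 and q_Y = (400 - 2q_K)/5.
Solving the pair: q_K = 35/4, q_Y = 153/2.
Price P = 408 - 2·(341/4) = 475/2.
Yarrow's profit: (475/2)·(153/2) - 8·(153/2) - (1/2)(153/2)² = 14630.6250.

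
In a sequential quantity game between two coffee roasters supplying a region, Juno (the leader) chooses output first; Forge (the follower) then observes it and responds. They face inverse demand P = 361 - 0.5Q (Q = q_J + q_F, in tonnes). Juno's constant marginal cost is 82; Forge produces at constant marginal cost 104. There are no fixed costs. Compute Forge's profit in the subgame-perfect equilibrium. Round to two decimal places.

5671.13

Solve by backward induction. Given q_J, the follower Forge maximises π_F = (361 - (1/2)q_J - (1/2)q_F)q_F - 104q_F.
∂π_F/∂q_F = 257 - (1/2)q_J - q_F = 0 gives the reaction function q_F = (257 - (1/2)q_J).
The leader anticipates this reaction. Substituting into P = 361 - 0.5Q gives P = 465/2 - (1/4)q_J, so π_J = (465/2 - (1/4)q_J)q_J - 82q_J.
Leader FOC: 301/2 - (1/2)q_J = 0, so q_J = 301.
Then q_F = (257 - (1/2)·301) = 213/2.
Price P = 361 - (1/2)·(815/2) = 629/4.
Forge's profit: (629/4 - 104)·(213/2) = 5671.1250.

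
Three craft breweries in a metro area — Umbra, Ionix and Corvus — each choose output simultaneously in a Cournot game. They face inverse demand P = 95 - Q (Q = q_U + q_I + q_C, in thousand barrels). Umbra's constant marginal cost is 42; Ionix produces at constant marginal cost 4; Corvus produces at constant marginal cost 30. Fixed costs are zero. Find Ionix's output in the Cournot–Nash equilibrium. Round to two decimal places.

38.75

Umbra's profit: π_U = (95 - Q)q_U - (42q_U). Setting ∂π_U/∂q_U = 0: 53 - 2q_U - (q_I + q_C) = 0.
Ionix's profit: π_I = (95 - Q)q_I - (4q_I). Setting ∂π_I/∂q_I = 0: 91 - 2q_I - (q_U + q_C) = 0.
Corvus's profit: π_C = (95 - Q)q_C - (30q_C). Setting ∂π_C/∂q_C = 0: 65 - 2q_C - (q_U + q_I) = 0.
Summing all 3 equations gives 209 − 4Q = 0, hence Q = 209/4.
Back-substituting: q_U = (53 − 209/4) = 3/4, q_I = (91 − 209/4) = 155/4, q_C = (65 − 209/4) = 51/4.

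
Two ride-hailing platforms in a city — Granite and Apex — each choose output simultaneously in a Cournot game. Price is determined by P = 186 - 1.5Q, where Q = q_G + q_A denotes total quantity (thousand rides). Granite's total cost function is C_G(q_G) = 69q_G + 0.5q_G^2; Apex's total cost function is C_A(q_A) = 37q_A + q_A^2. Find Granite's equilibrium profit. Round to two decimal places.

829.56

Granite's profit: π_G = (186 - 1.5Q)q_G - (69q_G + (1/2)q_G²). Setting ∂π_G/∂q_G = 0: 117 - 4q_G - (3/2)(q_A) = 0.
Apex's first-order condition: 149 - 5q_A - (3/2)(q_G) = 0.
Rearranging gives the reaction functions q_G = (117 - (3/2)q_A)/4 and q_A = (149 - (3/2)q_G)/5.
Solving the pair: q_G = 1446/71, q_A = 1682/71.
Price P = 186 - (3/2)·44.0563 = 119.9155.
Granite's profit: 119.9155·(1446/71) - 69·(1446/71) - (1/2)(1446/71)² = 829.5640.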